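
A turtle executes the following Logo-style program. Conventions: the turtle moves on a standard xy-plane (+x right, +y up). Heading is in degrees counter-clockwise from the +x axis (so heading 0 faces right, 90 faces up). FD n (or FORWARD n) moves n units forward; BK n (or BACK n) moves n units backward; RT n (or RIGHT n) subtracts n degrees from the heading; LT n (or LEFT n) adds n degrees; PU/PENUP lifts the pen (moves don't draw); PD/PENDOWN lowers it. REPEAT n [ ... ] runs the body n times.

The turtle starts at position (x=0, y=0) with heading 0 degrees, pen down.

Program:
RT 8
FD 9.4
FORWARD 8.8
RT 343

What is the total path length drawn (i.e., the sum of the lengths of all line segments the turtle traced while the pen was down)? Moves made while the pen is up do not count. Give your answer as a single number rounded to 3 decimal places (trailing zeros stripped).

Answer: 18.2

Derivation:
Executing turtle program step by step:
Start: pos=(0,0), heading=0, pen down
RT 8: heading 0 -> 352
FD 9.4: (0,0) -> (9.309,-1.308) [heading=352, draw]
FD 8.8: (9.309,-1.308) -> (18.023,-2.533) [heading=352, draw]
RT 343: heading 352 -> 9
Final: pos=(18.023,-2.533), heading=9, 2 segment(s) drawn

Segment lengths:
  seg 1: (0,0) -> (9.309,-1.308), length = 9.4
  seg 2: (9.309,-1.308) -> (18.023,-2.533), length = 8.8
Total = 18.2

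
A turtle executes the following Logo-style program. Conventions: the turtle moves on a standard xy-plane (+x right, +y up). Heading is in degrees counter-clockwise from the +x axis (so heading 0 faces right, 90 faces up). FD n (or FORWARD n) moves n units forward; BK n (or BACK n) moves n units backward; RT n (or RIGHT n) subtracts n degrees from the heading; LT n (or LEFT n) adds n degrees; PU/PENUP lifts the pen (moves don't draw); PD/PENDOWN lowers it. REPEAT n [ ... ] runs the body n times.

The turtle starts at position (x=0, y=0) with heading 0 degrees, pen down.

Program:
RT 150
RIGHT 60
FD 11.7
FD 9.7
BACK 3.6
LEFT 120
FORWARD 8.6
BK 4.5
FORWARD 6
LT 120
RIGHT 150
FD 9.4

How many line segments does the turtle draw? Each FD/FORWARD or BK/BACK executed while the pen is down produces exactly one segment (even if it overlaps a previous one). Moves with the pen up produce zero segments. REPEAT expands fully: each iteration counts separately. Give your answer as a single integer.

Answer: 7

Derivation:
Executing turtle program step by step:
Start: pos=(0,0), heading=0, pen down
RT 150: heading 0 -> 210
RT 60: heading 210 -> 150
FD 11.7: (0,0) -> (-10.132,5.85) [heading=150, draw]
FD 9.7: (-10.132,5.85) -> (-18.533,10.7) [heading=150, draw]
BK 3.6: (-18.533,10.7) -> (-15.415,8.9) [heading=150, draw]
LT 120: heading 150 -> 270
FD 8.6: (-15.415,8.9) -> (-15.415,0.3) [heading=270, draw]
BK 4.5: (-15.415,0.3) -> (-15.415,4.8) [heading=270, draw]
FD 6: (-15.415,4.8) -> (-15.415,-1.2) [heading=270, draw]
LT 120: heading 270 -> 30
RT 150: heading 30 -> 240
FD 9.4: (-15.415,-1.2) -> (-20.115,-9.341) [heading=240, draw]
Final: pos=(-20.115,-9.341), heading=240, 7 segment(s) drawn
Segments drawn: 7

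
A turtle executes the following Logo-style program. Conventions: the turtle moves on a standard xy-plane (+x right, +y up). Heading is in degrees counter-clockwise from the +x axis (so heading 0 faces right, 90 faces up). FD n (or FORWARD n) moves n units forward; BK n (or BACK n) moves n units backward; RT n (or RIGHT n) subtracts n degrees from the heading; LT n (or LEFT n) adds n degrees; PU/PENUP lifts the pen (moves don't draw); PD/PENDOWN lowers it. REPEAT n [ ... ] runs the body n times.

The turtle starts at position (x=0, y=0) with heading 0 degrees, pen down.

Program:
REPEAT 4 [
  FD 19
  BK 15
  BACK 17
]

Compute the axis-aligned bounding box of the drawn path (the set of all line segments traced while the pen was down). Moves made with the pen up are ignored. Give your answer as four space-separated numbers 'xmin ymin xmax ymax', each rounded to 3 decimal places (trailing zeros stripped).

Answer: -52 0 19 0

Derivation:
Executing turtle program step by step:
Start: pos=(0,0), heading=0, pen down
REPEAT 4 [
  -- iteration 1/4 --
  FD 19: (0,0) -> (19,0) [heading=0, draw]
  BK 15: (19,0) -> (4,0) [heading=0, draw]
  BK 17: (4,0) -> (-13,0) [heading=0, draw]
  -- iteration 2/4 --
  FD 19: (-13,0) -> (6,0) [heading=0, draw]
  BK 15: (6,0) -> (-9,0) [heading=0, draw]
  BK 17: (-9,0) -> (-26,0) [heading=0, draw]
  -- iteration 3/4 --
  FD 19: (-26,0) -> (-7,0) [heading=0, draw]
  BK 15: (-7,0) -> (-22,0) [heading=0, draw]
  BK 17: (-22,0) -> (-39,0) [heading=0, draw]
  -- iteration 4/4 --
  FD 19: (-39,0) -> (-20,0) [heading=0, draw]
  BK 15: (-20,0) -> (-35,0) [heading=0, draw]
  BK 17: (-35,0) -> (-52,0) [heading=0, draw]
]
Final: pos=(-52,0), heading=0, 12 segment(s) drawn

Segment endpoints: x in {-52, -39, -35, -26, -22, -20, -13, -9, -7, 0, 4, 6, 19}, y in {0}
xmin=-52, ymin=0, xmax=19, ymax=0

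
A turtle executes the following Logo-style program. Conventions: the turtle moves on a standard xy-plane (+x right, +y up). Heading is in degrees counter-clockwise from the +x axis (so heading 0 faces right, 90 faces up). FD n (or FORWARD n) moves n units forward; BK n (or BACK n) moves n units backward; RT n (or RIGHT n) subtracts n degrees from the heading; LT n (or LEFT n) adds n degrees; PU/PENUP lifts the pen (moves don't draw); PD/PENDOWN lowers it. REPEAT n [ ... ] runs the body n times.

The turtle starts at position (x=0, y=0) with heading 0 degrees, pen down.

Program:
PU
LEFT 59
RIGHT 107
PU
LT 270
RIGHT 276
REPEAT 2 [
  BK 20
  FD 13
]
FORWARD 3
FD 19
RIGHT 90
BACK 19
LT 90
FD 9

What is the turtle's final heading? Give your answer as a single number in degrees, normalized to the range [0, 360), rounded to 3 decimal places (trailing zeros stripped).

Executing turtle program step by step:
Start: pos=(0,0), heading=0, pen down
PU: pen up
LT 59: heading 0 -> 59
RT 107: heading 59 -> 312
PU: pen up
LT 270: heading 312 -> 222
RT 276: heading 222 -> 306
REPEAT 2 [
  -- iteration 1/2 --
  BK 20: (0,0) -> (-11.756,16.18) [heading=306, move]
  FD 13: (-11.756,16.18) -> (-4.114,5.663) [heading=306, move]
  -- iteration 2/2 --
  BK 20: (-4.114,5.663) -> (-15.87,21.843) [heading=306, move]
  FD 13: (-15.87,21.843) -> (-8.229,11.326) [heading=306, move]
]
FD 3: (-8.229,11.326) -> (-6.466,8.899) [heading=306, move]
FD 19: (-6.466,8.899) -> (4.702,-6.472) [heading=306, move]
RT 90: heading 306 -> 216
BK 19: (4.702,-6.472) -> (20.074,4.696) [heading=216, move]
LT 90: heading 216 -> 306
FD 9: (20.074,4.696) -> (25.364,-2.585) [heading=306, move]
Final: pos=(25.364,-2.585), heading=306, 0 segment(s) drawn

Answer: 306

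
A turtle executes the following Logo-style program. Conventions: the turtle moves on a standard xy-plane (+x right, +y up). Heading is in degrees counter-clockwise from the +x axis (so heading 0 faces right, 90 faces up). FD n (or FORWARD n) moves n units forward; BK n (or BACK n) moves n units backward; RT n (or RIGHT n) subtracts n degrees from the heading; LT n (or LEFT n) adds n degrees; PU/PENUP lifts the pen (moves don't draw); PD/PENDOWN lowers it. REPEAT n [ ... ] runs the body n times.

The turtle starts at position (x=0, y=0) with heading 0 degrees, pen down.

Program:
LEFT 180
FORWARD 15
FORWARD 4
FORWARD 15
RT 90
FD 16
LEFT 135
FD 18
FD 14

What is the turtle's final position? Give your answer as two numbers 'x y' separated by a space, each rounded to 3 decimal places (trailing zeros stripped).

Answer: -56.627 -6.627

Derivation:
Executing turtle program step by step:
Start: pos=(0,0), heading=0, pen down
LT 180: heading 0 -> 180
FD 15: (0,0) -> (-15,0) [heading=180, draw]
FD 4: (-15,0) -> (-19,0) [heading=180, draw]
FD 15: (-19,0) -> (-34,0) [heading=180, draw]
RT 90: heading 180 -> 90
FD 16: (-34,0) -> (-34,16) [heading=90, draw]
LT 135: heading 90 -> 225
FD 18: (-34,16) -> (-46.728,3.272) [heading=225, draw]
FD 14: (-46.728,3.272) -> (-56.627,-6.627) [heading=225, draw]
Final: pos=(-56.627,-6.627), heading=225, 6 segment(s) drawn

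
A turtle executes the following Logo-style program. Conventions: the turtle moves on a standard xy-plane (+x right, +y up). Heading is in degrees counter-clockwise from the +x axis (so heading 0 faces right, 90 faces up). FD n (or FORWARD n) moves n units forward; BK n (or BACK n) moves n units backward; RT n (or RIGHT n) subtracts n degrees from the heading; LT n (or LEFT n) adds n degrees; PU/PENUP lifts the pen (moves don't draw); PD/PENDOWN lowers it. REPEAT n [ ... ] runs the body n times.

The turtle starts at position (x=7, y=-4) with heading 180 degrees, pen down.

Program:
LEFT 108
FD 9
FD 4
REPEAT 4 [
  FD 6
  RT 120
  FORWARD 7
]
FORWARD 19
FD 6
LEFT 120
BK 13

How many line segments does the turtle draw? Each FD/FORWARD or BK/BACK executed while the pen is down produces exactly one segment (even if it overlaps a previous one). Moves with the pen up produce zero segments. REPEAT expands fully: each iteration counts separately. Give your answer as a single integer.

Executing turtle program step by step:
Start: pos=(7,-4), heading=180, pen down
LT 108: heading 180 -> 288
FD 9: (7,-4) -> (9.781,-12.56) [heading=288, draw]
FD 4: (9.781,-12.56) -> (11.017,-16.364) [heading=288, draw]
REPEAT 4 [
  -- iteration 1/4 --
  FD 6: (11.017,-16.364) -> (12.871,-22.07) [heading=288, draw]
  RT 120: heading 288 -> 168
  FD 7: (12.871,-22.07) -> (6.024,-20.615) [heading=168, draw]
  -- iteration 2/4 --
  FD 6: (6.024,-20.615) -> (0.155,-19.367) [heading=168, draw]
  RT 120: heading 168 -> 48
  FD 7: (0.155,-19.367) -> (4.839,-14.165) [heading=48, draw]
  -- iteration 3/4 --
  FD 6: (4.839,-14.165) -> (8.854,-9.706) [heading=48, draw]
  RT 120: heading 48 -> 288
  FD 7: (8.854,-9.706) -> (11.017,-16.364) [heading=288, draw]
  -- iteration 4/4 --
  FD 6: (11.017,-16.364) -> (12.871,-22.07) [heading=288, draw]
  RT 120: heading 288 -> 168
  FD 7: (12.871,-22.07) -> (6.024,-20.615) [heading=168, draw]
]
FD 19: (6.024,-20.615) -> (-12.561,-16.664) [heading=168, draw]
FD 6: (-12.561,-16.664) -> (-18.429,-15.417) [heading=168, draw]
LT 120: heading 168 -> 288
BK 13: (-18.429,-15.417) -> (-22.447,-3.053) [heading=288, draw]
Final: pos=(-22.447,-3.053), heading=288, 13 segment(s) drawn
Segments drawn: 13

Answer: 13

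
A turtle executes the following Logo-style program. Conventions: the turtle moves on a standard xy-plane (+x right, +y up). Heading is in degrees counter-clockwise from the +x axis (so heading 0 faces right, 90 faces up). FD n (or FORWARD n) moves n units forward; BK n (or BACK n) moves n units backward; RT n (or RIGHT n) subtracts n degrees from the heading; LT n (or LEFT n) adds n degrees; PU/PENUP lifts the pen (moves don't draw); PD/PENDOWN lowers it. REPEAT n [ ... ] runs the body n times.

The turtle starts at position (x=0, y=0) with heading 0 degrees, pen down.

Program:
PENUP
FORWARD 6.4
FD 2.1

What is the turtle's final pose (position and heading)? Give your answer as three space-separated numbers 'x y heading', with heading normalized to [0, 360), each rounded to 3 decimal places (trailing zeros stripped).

Answer: 8.5 0 0

Derivation:
Executing turtle program step by step:
Start: pos=(0,0), heading=0, pen down
PU: pen up
FD 6.4: (0,0) -> (6.4,0) [heading=0, move]
FD 2.1: (6.4,0) -> (8.5,0) [heading=0, move]
Final: pos=(8.5,0), heading=0, 0 segment(s) drawn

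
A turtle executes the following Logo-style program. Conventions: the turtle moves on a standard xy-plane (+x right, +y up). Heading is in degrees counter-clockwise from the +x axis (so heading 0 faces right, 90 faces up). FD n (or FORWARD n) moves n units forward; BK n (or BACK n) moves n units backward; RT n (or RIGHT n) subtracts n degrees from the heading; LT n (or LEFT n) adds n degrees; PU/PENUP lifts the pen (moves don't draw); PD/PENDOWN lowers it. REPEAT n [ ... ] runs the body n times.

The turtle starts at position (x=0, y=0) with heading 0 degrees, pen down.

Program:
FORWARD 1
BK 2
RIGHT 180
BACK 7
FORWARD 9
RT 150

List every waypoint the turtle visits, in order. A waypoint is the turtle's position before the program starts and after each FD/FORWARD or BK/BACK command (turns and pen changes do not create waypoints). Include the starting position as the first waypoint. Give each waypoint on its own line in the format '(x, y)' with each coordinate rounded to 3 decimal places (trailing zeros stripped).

Executing turtle program step by step:
Start: pos=(0,0), heading=0, pen down
FD 1: (0,0) -> (1,0) [heading=0, draw]
BK 2: (1,0) -> (-1,0) [heading=0, draw]
RT 180: heading 0 -> 180
BK 7: (-1,0) -> (6,0) [heading=180, draw]
FD 9: (6,0) -> (-3,0) [heading=180, draw]
RT 150: heading 180 -> 30
Final: pos=(-3,0), heading=30, 4 segment(s) drawn
Waypoints (5 total):
(0, 0)
(1, 0)
(-1, 0)
(6, 0)
(-3, 0)

Answer: (0, 0)
(1, 0)
(-1, 0)
(6, 0)
(-3, 0)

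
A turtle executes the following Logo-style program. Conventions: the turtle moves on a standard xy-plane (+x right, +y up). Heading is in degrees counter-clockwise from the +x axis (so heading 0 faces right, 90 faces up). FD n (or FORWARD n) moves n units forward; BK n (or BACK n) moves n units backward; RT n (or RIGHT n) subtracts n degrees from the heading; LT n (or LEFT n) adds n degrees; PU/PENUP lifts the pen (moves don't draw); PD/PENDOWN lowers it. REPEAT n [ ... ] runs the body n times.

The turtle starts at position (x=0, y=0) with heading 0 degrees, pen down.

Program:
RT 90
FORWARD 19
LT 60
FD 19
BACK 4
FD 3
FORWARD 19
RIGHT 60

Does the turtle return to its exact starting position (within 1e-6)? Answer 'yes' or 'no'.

Answer: no

Derivation:
Executing turtle program step by step:
Start: pos=(0,0), heading=0, pen down
RT 90: heading 0 -> 270
FD 19: (0,0) -> (0,-19) [heading=270, draw]
LT 60: heading 270 -> 330
FD 19: (0,-19) -> (16.454,-28.5) [heading=330, draw]
BK 4: (16.454,-28.5) -> (12.99,-26.5) [heading=330, draw]
FD 3: (12.99,-26.5) -> (15.588,-28) [heading=330, draw]
FD 19: (15.588,-28) -> (32.043,-37.5) [heading=330, draw]
RT 60: heading 330 -> 270
Final: pos=(32.043,-37.5), heading=270, 5 segment(s) drawn

Start position: (0, 0)
Final position: (32.043, -37.5)
Distance = 49.325; >= 1e-6 -> NOT closed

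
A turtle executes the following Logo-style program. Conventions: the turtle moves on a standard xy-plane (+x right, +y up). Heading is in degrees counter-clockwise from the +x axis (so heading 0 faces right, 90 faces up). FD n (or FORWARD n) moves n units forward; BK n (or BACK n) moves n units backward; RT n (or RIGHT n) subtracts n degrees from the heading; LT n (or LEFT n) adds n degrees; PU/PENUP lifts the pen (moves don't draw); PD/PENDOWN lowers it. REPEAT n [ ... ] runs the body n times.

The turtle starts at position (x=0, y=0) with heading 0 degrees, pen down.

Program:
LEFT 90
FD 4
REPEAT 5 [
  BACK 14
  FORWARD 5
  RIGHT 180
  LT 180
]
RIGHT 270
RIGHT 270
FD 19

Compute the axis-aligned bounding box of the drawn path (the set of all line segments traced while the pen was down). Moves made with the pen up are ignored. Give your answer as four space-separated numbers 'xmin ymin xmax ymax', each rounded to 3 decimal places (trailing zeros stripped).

Answer: 0 -60 0 4

Derivation:
Executing turtle program step by step:
Start: pos=(0,0), heading=0, pen down
LT 90: heading 0 -> 90
FD 4: (0,0) -> (0,4) [heading=90, draw]
REPEAT 5 [
  -- iteration 1/5 --
  BK 14: (0,4) -> (0,-10) [heading=90, draw]
  FD 5: (0,-10) -> (0,-5) [heading=90, draw]
  RT 180: heading 90 -> 270
  LT 180: heading 270 -> 90
  -- iteration 2/5 --
  BK 14: (0,-5) -> (0,-19) [heading=90, draw]
  FD 5: (0,-19) -> (0,-14) [heading=90, draw]
  RT 180: heading 90 -> 270
  LT 180: heading 270 -> 90
  -- iteration 3/5 --
  BK 14: (0,-14) -> (0,-28) [heading=90, draw]
  FD 5: (0,-28) -> (0,-23) [heading=90, draw]
  RT 180: heading 90 -> 270
  LT 180: heading 270 -> 90
  -- iteration 4/5 --
  BK 14: (0,-23) -> (0,-37) [heading=90, draw]
  FD 5: (0,-37) -> (0,-32) [heading=90, draw]
  RT 180: heading 90 -> 270
  LT 180: heading 270 -> 90
  -- iteration 5/5 --
  BK 14: (0,-32) -> (0,-46) [heading=90, draw]
  FD 5: (0,-46) -> (0,-41) [heading=90, draw]
  RT 180: heading 90 -> 270
  LT 180: heading 270 -> 90
]
RT 270: heading 90 -> 180
RT 270: heading 180 -> 270
FD 19: (0,-41) -> (0,-60) [heading=270, draw]
Final: pos=(0,-60), heading=270, 12 segment(s) drawn

Segment endpoints: x in {0, 0, 0, 0, 0, 0, 0, 0, 0, 0, 0, 0, 0}, y in {-60, -46, -41, -37, -32, -28, -23, -19, -14, -10, -5, 0, 4}
xmin=0, ymin=-60, xmax=0, ymax=4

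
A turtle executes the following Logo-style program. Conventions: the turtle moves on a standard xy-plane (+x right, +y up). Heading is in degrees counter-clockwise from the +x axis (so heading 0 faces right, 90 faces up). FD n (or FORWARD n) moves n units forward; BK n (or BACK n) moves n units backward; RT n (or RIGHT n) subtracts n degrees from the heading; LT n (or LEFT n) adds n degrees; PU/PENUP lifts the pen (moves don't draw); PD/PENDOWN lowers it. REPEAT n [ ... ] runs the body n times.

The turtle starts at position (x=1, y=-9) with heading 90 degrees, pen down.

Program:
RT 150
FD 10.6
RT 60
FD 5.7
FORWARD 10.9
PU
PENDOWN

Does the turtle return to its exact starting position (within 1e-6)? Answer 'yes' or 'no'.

Answer: no

Derivation:
Executing turtle program step by step:
Start: pos=(1,-9), heading=90, pen down
RT 150: heading 90 -> 300
FD 10.6: (1,-9) -> (6.3,-18.18) [heading=300, draw]
RT 60: heading 300 -> 240
FD 5.7: (6.3,-18.18) -> (3.45,-23.116) [heading=240, draw]
FD 10.9: (3.45,-23.116) -> (-2,-32.556) [heading=240, draw]
PU: pen up
PD: pen down
Final: pos=(-2,-32.556), heading=240, 3 segment(s) drawn

Start position: (1, -9)
Final position: (-2, -32.556)
Distance = 23.746; >= 1e-6 -> NOT closed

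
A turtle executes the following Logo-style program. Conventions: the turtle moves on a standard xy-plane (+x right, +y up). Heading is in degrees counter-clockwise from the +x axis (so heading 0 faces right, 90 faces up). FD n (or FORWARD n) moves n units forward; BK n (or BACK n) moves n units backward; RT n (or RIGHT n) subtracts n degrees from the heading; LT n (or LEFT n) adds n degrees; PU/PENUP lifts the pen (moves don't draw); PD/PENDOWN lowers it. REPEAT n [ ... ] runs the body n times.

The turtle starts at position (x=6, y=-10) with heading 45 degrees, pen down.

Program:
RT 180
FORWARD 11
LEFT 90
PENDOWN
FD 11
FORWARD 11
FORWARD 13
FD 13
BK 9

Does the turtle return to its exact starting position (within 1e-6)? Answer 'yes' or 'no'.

Answer: no

Derivation:
Executing turtle program step by step:
Start: pos=(6,-10), heading=45, pen down
RT 180: heading 45 -> 225
FD 11: (6,-10) -> (-1.778,-17.778) [heading=225, draw]
LT 90: heading 225 -> 315
PD: pen down
FD 11: (-1.778,-17.778) -> (6,-25.556) [heading=315, draw]
FD 11: (6,-25.556) -> (13.778,-33.335) [heading=315, draw]
FD 13: (13.778,-33.335) -> (22.971,-42.527) [heading=315, draw]
FD 13: (22.971,-42.527) -> (32.163,-51.719) [heading=315, draw]
BK 9: (32.163,-51.719) -> (25.799,-45.355) [heading=315, draw]
Final: pos=(25.799,-45.355), heading=315, 6 segment(s) drawn

Start position: (6, -10)
Final position: (25.799, -45.355)
Distance = 40.522; >= 1e-6 -> NOT closed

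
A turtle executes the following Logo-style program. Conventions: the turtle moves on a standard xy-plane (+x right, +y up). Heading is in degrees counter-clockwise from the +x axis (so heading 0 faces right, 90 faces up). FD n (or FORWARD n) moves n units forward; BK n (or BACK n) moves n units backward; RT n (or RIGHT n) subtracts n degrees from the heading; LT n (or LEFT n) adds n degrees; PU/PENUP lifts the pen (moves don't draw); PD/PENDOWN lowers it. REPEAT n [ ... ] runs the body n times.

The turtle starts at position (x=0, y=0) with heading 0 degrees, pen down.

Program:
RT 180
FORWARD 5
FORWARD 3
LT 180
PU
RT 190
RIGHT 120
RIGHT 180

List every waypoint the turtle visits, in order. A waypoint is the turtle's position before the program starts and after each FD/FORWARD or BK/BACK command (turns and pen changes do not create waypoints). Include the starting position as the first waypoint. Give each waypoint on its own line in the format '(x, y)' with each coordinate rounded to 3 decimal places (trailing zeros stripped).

Answer: (0, 0)
(-5, 0)
(-8, 0)

Derivation:
Executing turtle program step by step:
Start: pos=(0,0), heading=0, pen down
RT 180: heading 0 -> 180
FD 5: (0,0) -> (-5,0) [heading=180, draw]
FD 3: (-5,0) -> (-8,0) [heading=180, draw]
LT 180: heading 180 -> 0
PU: pen up
RT 190: heading 0 -> 170
RT 120: heading 170 -> 50
RT 180: heading 50 -> 230
Final: pos=(-8,0), heading=230, 2 segment(s) drawn
Waypoints (3 total):
(0, 0)
(-5, 0)
(-8, 0)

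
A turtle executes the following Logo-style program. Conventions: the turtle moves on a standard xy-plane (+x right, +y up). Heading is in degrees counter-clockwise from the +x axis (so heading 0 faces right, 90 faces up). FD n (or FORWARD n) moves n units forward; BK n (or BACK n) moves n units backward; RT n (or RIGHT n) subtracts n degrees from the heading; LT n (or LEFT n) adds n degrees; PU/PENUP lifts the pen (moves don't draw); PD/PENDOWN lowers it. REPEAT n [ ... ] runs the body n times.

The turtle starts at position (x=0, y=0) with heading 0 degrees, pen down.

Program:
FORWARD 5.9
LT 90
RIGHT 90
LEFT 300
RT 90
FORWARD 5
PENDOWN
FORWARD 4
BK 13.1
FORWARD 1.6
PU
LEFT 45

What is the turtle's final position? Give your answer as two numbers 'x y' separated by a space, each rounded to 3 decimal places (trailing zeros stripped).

Executing turtle program step by step:
Start: pos=(0,0), heading=0, pen down
FD 5.9: (0,0) -> (5.9,0) [heading=0, draw]
LT 90: heading 0 -> 90
RT 90: heading 90 -> 0
LT 300: heading 0 -> 300
RT 90: heading 300 -> 210
FD 5: (5.9,0) -> (1.57,-2.5) [heading=210, draw]
PD: pen down
FD 4: (1.57,-2.5) -> (-1.894,-4.5) [heading=210, draw]
BK 13.1: (-1.894,-4.5) -> (9.451,2.05) [heading=210, draw]
FD 1.6: (9.451,2.05) -> (8.065,1.25) [heading=210, draw]
PU: pen up
LT 45: heading 210 -> 255
Final: pos=(8.065,1.25), heading=255, 5 segment(s) drawn

Answer: 8.065 1.25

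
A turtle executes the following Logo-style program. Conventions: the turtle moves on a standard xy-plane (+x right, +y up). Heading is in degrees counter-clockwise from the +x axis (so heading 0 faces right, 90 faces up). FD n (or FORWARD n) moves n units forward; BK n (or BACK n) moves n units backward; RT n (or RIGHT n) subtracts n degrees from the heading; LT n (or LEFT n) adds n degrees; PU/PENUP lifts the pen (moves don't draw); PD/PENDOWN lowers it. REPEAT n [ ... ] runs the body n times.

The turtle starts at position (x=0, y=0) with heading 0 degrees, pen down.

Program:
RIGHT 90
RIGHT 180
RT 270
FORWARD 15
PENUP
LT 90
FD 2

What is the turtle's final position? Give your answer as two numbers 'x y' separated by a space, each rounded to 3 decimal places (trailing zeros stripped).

Executing turtle program step by step:
Start: pos=(0,0), heading=0, pen down
RT 90: heading 0 -> 270
RT 180: heading 270 -> 90
RT 270: heading 90 -> 180
FD 15: (0,0) -> (-15,0) [heading=180, draw]
PU: pen up
LT 90: heading 180 -> 270
FD 2: (-15,0) -> (-15,-2) [heading=270, move]
Final: pos=(-15,-2), heading=270, 1 segment(s) drawn

Answer: -15 -2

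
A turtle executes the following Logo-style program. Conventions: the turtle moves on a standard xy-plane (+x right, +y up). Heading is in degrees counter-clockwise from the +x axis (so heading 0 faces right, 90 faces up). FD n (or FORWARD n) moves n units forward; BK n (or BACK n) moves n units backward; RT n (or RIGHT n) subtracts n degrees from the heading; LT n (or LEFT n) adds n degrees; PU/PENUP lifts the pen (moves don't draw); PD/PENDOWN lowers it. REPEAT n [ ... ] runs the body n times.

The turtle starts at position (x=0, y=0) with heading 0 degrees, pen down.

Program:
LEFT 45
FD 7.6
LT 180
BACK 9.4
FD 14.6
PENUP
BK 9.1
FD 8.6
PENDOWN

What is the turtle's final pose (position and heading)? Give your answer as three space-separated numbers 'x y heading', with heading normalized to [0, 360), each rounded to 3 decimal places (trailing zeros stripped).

Answer: 2.051 2.051 225

Derivation:
Executing turtle program step by step:
Start: pos=(0,0), heading=0, pen down
LT 45: heading 0 -> 45
FD 7.6: (0,0) -> (5.374,5.374) [heading=45, draw]
LT 180: heading 45 -> 225
BK 9.4: (5.374,5.374) -> (12.021,12.021) [heading=225, draw]
FD 14.6: (12.021,12.021) -> (1.697,1.697) [heading=225, draw]
PU: pen up
BK 9.1: (1.697,1.697) -> (8.132,8.132) [heading=225, move]
FD 8.6: (8.132,8.132) -> (2.051,2.051) [heading=225, move]
PD: pen down
Final: pos=(2.051,2.051), heading=225, 3 segment(s) drawn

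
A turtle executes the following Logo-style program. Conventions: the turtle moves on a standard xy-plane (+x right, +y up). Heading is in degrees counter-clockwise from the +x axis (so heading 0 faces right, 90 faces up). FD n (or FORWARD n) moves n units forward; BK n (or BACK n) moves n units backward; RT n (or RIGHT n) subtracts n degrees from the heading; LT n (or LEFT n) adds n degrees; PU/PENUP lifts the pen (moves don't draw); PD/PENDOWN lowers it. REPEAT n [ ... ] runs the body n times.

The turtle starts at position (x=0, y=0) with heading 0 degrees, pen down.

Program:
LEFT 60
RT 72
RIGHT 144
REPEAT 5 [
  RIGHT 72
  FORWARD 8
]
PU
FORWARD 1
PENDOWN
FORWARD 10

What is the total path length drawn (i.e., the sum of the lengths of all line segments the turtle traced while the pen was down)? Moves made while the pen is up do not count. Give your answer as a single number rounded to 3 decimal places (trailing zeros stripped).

Answer: 50

Derivation:
Executing turtle program step by step:
Start: pos=(0,0), heading=0, pen down
LT 60: heading 0 -> 60
RT 72: heading 60 -> 348
RT 144: heading 348 -> 204
REPEAT 5 [
  -- iteration 1/5 --
  RT 72: heading 204 -> 132
  FD 8: (0,0) -> (-5.353,5.945) [heading=132, draw]
  -- iteration 2/5 --
  RT 72: heading 132 -> 60
  FD 8: (-5.353,5.945) -> (-1.353,12.873) [heading=60, draw]
  -- iteration 3/5 --
  RT 72: heading 60 -> 348
  FD 8: (-1.353,12.873) -> (6.472,11.21) [heading=348, draw]
  -- iteration 4/5 --
  RT 72: heading 348 -> 276
  FD 8: (6.472,11.21) -> (7.308,3.254) [heading=276, draw]
  -- iteration 5/5 --
  RT 72: heading 276 -> 204
  FD 8: (7.308,3.254) -> (0,0) [heading=204, draw]
]
PU: pen up
FD 1: (0,0) -> (-0.914,-0.407) [heading=204, move]
PD: pen down
FD 10: (-0.914,-0.407) -> (-10.049,-4.474) [heading=204, draw]
Final: pos=(-10.049,-4.474), heading=204, 6 segment(s) drawn

Segment lengths:
  seg 1: (0,0) -> (-5.353,5.945), length = 8
  seg 2: (-5.353,5.945) -> (-1.353,12.873), length = 8
  seg 3: (-1.353,12.873) -> (6.472,11.21), length = 8
  seg 4: (6.472,11.21) -> (7.308,3.254), length = 8
  seg 5: (7.308,3.254) -> (0,0), length = 8
  seg 6: (-0.914,-0.407) -> (-10.049,-4.474), length = 10
Total = 50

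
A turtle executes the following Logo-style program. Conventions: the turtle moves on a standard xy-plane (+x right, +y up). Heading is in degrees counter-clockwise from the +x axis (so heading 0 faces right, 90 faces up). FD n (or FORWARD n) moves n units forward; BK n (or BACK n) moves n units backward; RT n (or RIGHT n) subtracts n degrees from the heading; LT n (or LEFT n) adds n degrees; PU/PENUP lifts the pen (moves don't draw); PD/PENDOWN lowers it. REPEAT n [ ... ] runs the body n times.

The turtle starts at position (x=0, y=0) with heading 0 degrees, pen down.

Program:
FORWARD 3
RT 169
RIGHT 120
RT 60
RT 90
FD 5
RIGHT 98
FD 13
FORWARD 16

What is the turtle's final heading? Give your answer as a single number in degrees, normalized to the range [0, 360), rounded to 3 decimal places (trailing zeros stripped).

Executing turtle program step by step:
Start: pos=(0,0), heading=0, pen down
FD 3: (0,0) -> (3,0) [heading=0, draw]
RT 169: heading 0 -> 191
RT 120: heading 191 -> 71
RT 60: heading 71 -> 11
RT 90: heading 11 -> 281
FD 5: (3,0) -> (3.954,-4.908) [heading=281, draw]
RT 98: heading 281 -> 183
FD 13: (3.954,-4.908) -> (-9.028,-5.589) [heading=183, draw]
FD 16: (-9.028,-5.589) -> (-25.006,-6.426) [heading=183, draw]
Final: pos=(-25.006,-6.426), heading=183, 4 segment(s) drawn

Answer: 183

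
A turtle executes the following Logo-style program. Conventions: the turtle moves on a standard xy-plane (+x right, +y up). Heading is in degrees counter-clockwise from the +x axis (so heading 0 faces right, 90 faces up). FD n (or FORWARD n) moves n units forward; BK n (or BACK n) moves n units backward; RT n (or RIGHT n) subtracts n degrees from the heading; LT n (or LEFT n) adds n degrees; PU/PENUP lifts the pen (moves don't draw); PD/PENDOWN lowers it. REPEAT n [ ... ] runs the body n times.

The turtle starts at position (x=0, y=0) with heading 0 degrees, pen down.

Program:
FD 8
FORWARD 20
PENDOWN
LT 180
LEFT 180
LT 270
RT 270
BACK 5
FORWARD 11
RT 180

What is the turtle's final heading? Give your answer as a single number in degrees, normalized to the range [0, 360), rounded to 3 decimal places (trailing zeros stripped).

Executing turtle program step by step:
Start: pos=(0,0), heading=0, pen down
FD 8: (0,0) -> (8,0) [heading=0, draw]
FD 20: (8,0) -> (28,0) [heading=0, draw]
PD: pen down
LT 180: heading 0 -> 180
LT 180: heading 180 -> 0
LT 270: heading 0 -> 270
RT 270: heading 270 -> 0
BK 5: (28,0) -> (23,0) [heading=0, draw]
FD 11: (23,0) -> (34,0) [heading=0, draw]
RT 180: heading 0 -> 180
Final: pos=(34,0), heading=180, 4 segment(s) drawn

Answer: 180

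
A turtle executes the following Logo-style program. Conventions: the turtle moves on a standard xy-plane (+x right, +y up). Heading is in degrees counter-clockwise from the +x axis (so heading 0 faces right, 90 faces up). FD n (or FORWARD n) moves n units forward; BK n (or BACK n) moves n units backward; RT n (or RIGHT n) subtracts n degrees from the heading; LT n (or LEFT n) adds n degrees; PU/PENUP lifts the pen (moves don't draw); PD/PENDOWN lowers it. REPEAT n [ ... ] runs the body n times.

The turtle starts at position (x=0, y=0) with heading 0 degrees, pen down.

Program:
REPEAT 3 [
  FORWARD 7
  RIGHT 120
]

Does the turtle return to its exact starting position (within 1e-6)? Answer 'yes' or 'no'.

Executing turtle program step by step:
Start: pos=(0,0), heading=0, pen down
REPEAT 3 [
  -- iteration 1/3 --
  FD 7: (0,0) -> (7,0) [heading=0, draw]
  RT 120: heading 0 -> 240
  -- iteration 2/3 --
  FD 7: (7,0) -> (3.5,-6.062) [heading=240, draw]
  RT 120: heading 240 -> 120
  -- iteration 3/3 --
  FD 7: (3.5,-6.062) -> (0,0) [heading=120, draw]
  RT 120: heading 120 -> 0
]
Final: pos=(0,0), heading=0, 3 segment(s) drawn

Start position: (0, 0)
Final position: (0, 0)
Distance = 0; < 1e-6 -> CLOSED

Answer: yes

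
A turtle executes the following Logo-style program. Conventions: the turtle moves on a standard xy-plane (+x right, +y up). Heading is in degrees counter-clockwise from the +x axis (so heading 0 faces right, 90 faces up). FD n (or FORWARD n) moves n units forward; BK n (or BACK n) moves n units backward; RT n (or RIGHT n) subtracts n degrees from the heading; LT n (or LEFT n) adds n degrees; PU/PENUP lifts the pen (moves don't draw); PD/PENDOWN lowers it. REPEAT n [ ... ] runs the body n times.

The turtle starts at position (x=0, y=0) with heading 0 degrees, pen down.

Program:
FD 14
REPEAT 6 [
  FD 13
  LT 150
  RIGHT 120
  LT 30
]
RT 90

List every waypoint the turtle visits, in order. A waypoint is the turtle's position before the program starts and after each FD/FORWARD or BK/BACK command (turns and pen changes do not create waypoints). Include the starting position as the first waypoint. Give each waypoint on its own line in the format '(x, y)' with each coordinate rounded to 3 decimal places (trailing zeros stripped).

Executing turtle program step by step:
Start: pos=(0,0), heading=0, pen down
FD 14: (0,0) -> (14,0) [heading=0, draw]
REPEAT 6 [
  -- iteration 1/6 --
  FD 13: (14,0) -> (27,0) [heading=0, draw]
  LT 150: heading 0 -> 150
  RT 120: heading 150 -> 30
  LT 30: heading 30 -> 60
  -- iteration 2/6 --
  FD 13: (27,0) -> (33.5,11.258) [heading=60, draw]
  LT 150: heading 60 -> 210
  RT 120: heading 210 -> 90
  LT 30: heading 90 -> 120
  -- iteration 3/6 --
  FD 13: (33.5,11.258) -> (27,22.517) [heading=120, draw]
  LT 150: heading 120 -> 270
  RT 120: heading 270 -> 150
  LT 30: heading 150 -> 180
  -- iteration 4/6 --
  FD 13: (27,22.517) -> (14,22.517) [heading=180, draw]
  LT 150: heading 180 -> 330
  RT 120: heading 330 -> 210
  LT 30: heading 210 -> 240
  -- iteration 5/6 --
  FD 13: (14,22.517) -> (7.5,11.258) [heading=240, draw]
  LT 150: heading 240 -> 30
  RT 120: heading 30 -> 270
  LT 30: heading 270 -> 300
  -- iteration 6/6 --
  FD 13: (7.5,11.258) -> (14,0) [heading=300, draw]
  LT 150: heading 300 -> 90
  RT 120: heading 90 -> 330
  LT 30: heading 330 -> 0
]
RT 90: heading 0 -> 270
Final: pos=(14,0), heading=270, 7 segment(s) drawn
Waypoints (8 total):
(0, 0)
(14, 0)
(27, 0)
(33.5, 11.258)
(27, 22.517)
(14, 22.517)
(7.5, 11.258)
(14, 0)

Answer: (0, 0)
(14, 0)
(27, 0)
(33.5, 11.258)
(27, 22.517)
(14, 22.517)
(7.5, 11.258)
(14, 0)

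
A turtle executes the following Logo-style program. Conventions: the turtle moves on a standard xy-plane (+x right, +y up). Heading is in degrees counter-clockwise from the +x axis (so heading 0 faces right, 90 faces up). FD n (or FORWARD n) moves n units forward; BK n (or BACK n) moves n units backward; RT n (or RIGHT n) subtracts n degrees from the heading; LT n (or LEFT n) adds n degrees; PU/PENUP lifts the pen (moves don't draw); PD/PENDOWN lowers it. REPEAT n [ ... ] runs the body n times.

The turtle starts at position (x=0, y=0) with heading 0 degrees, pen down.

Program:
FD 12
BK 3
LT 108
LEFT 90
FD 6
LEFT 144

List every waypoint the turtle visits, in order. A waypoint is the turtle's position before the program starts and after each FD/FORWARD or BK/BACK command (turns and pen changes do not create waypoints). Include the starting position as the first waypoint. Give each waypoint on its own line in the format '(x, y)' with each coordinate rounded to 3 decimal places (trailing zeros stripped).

Executing turtle program step by step:
Start: pos=(0,0), heading=0, pen down
FD 12: (0,0) -> (12,0) [heading=0, draw]
BK 3: (12,0) -> (9,0) [heading=0, draw]
LT 108: heading 0 -> 108
LT 90: heading 108 -> 198
FD 6: (9,0) -> (3.294,-1.854) [heading=198, draw]
LT 144: heading 198 -> 342
Final: pos=(3.294,-1.854), heading=342, 3 segment(s) drawn
Waypoints (4 total):
(0, 0)
(12, 0)
(9, 0)
(3.294, -1.854)

Answer: (0, 0)
(12, 0)
(9, 0)
(3.294, -1.854)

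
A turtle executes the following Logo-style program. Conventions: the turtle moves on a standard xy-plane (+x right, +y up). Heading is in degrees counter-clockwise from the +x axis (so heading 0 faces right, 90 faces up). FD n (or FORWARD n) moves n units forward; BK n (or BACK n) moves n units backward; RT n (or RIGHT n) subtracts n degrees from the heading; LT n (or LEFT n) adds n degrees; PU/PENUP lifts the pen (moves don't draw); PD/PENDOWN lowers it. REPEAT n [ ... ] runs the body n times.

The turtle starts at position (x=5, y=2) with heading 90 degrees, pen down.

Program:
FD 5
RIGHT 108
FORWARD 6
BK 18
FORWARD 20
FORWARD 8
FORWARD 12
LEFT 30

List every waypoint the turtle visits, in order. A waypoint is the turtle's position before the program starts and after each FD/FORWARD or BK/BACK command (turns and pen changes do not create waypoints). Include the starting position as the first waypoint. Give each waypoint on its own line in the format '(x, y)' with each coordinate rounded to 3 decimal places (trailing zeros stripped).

Answer: (5, 2)
(5, 7)
(10.706, 5.146)
(-6.413, 10.708)
(12.608, 4.528)
(20.217, 2.056)
(31.63, -1.652)

Derivation:
Executing turtle program step by step:
Start: pos=(5,2), heading=90, pen down
FD 5: (5,2) -> (5,7) [heading=90, draw]
RT 108: heading 90 -> 342
FD 6: (5,7) -> (10.706,5.146) [heading=342, draw]
BK 18: (10.706,5.146) -> (-6.413,10.708) [heading=342, draw]
FD 20: (-6.413,10.708) -> (12.608,4.528) [heading=342, draw]
FD 8: (12.608,4.528) -> (20.217,2.056) [heading=342, draw]
FD 12: (20.217,2.056) -> (31.63,-1.652) [heading=342, draw]
LT 30: heading 342 -> 12
Final: pos=(31.63,-1.652), heading=12, 6 segment(s) drawn
Waypoints (7 total):
(5, 2)
(5, 7)
(10.706, 5.146)
(-6.413, 10.708)
(12.608, 4.528)
(20.217, 2.056)
(31.63, -1.652)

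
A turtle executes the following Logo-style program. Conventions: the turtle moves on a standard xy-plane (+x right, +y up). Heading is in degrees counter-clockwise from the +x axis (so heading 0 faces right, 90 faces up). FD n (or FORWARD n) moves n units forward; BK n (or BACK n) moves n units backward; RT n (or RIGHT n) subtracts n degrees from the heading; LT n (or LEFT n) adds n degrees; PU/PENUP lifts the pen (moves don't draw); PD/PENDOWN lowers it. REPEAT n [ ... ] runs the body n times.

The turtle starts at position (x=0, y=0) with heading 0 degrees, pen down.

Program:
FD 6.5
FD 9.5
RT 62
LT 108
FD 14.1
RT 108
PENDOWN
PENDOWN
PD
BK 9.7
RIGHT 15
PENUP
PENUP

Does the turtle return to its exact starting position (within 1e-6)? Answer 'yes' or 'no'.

Executing turtle program step by step:
Start: pos=(0,0), heading=0, pen down
FD 6.5: (0,0) -> (6.5,0) [heading=0, draw]
FD 9.5: (6.5,0) -> (16,0) [heading=0, draw]
RT 62: heading 0 -> 298
LT 108: heading 298 -> 46
FD 14.1: (16,0) -> (25.795,10.143) [heading=46, draw]
RT 108: heading 46 -> 298
PD: pen down
PD: pen down
PD: pen down
BK 9.7: (25.795,10.143) -> (21.241,18.707) [heading=298, draw]
RT 15: heading 298 -> 283
PU: pen up
PU: pen up
Final: pos=(21.241,18.707), heading=283, 4 segment(s) drawn

Start position: (0, 0)
Final position: (21.241, 18.707)
Distance = 28.304; >= 1e-6 -> NOT closed

Answer: no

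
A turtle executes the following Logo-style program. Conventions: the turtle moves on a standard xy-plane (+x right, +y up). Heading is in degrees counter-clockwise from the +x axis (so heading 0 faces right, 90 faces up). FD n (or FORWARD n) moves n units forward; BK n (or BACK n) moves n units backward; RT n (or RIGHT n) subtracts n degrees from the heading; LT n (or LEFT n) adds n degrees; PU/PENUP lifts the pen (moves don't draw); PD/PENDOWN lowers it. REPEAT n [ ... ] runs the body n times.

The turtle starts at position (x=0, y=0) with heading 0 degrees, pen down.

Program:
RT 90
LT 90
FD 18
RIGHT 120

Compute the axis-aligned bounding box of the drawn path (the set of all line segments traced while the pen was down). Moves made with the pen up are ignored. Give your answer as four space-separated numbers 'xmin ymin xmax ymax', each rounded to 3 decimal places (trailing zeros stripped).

Answer: 0 0 18 0

Derivation:
Executing turtle program step by step:
Start: pos=(0,0), heading=0, pen down
RT 90: heading 0 -> 270
LT 90: heading 270 -> 0
FD 18: (0,0) -> (18,0) [heading=0, draw]
RT 120: heading 0 -> 240
Final: pos=(18,0), heading=240, 1 segment(s) drawn

Segment endpoints: x in {0, 18}, y in {0}
xmin=0, ymin=0, xmax=18, ymax=0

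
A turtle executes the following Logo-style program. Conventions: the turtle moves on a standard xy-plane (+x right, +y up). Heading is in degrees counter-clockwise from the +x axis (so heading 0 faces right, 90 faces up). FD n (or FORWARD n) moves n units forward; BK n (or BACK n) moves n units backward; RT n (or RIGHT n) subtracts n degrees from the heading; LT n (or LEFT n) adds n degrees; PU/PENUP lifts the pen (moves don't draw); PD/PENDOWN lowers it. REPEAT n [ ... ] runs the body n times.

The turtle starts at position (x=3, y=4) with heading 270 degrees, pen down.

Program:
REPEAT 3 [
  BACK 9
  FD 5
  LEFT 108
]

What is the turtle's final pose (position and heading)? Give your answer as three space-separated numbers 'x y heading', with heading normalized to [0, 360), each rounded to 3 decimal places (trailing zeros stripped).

Answer: 1.547 3.528 234

Derivation:
Executing turtle program step by step:
Start: pos=(3,4), heading=270, pen down
REPEAT 3 [
  -- iteration 1/3 --
  BK 9: (3,4) -> (3,13) [heading=270, draw]
  FD 5: (3,13) -> (3,8) [heading=270, draw]
  LT 108: heading 270 -> 18
  -- iteration 2/3 --
  BK 9: (3,8) -> (-5.56,5.219) [heading=18, draw]
  FD 5: (-5.56,5.219) -> (-0.804,6.764) [heading=18, draw]
  LT 108: heading 18 -> 126
  -- iteration 3/3 --
  BK 9: (-0.804,6.764) -> (4.486,-0.517) [heading=126, draw]
  FD 5: (4.486,-0.517) -> (1.547,3.528) [heading=126, draw]
  LT 108: heading 126 -> 234
]
Final: pos=(1.547,3.528), heading=234, 6 segment(s) drawn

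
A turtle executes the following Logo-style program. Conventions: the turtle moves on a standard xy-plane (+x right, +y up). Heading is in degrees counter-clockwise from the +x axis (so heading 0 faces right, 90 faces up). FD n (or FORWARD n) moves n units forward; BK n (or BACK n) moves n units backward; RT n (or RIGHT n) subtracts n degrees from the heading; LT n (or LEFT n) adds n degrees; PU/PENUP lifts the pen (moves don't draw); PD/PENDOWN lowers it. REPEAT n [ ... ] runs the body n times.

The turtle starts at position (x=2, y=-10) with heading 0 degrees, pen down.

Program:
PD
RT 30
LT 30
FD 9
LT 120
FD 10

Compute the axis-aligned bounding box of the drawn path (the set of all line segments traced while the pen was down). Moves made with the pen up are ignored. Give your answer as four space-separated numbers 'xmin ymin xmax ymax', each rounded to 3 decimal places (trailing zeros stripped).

Executing turtle program step by step:
Start: pos=(2,-10), heading=0, pen down
PD: pen down
RT 30: heading 0 -> 330
LT 30: heading 330 -> 0
FD 9: (2,-10) -> (11,-10) [heading=0, draw]
LT 120: heading 0 -> 120
FD 10: (11,-10) -> (6,-1.34) [heading=120, draw]
Final: pos=(6,-1.34), heading=120, 2 segment(s) drawn

Segment endpoints: x in {2, 6, 11}, y in {-10, -1.34}
xmin=2, ymin=-10, xmax=11, ymax=-1.34

Answer: 2 -10 11 -1.34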